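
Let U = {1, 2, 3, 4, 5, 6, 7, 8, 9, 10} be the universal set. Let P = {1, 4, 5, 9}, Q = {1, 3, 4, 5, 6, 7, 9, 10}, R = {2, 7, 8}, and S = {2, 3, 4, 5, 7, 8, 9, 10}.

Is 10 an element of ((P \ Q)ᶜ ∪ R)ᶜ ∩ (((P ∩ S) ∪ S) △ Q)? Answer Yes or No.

10 ∉ P and 10 ∈ Q, so 10 ∉ P \ Q
10 ∈ (P \ Q)ᶜ since 10 ∉ (P \ Q)
10 ∈ (P \ Q)ᶜ and 10 ∉ R, so 10 ∈ (P \ Q)ᶜ ∪ R
10 ∉ ((P \ Q)ᶜ ∪ R)ᶜ since 10 ∈ ((P \ Q)ᶜ ∪ R)
10 ∉ P and 10 ∈ S, so 10 ∉ P ∩ S
10 ∉ (P ∩ S) and 10 ∈ S, so 10 ∈ (P ∩ S) ∪ S
10 ∈ ((P ∩ S) ∪ S) and 10 ∈ Q, so 10 ∉ ((P ∩ S) ∪ S) △ Q
10 ∉ ((P \ Q)ᶜ ∪ R)ᶜ and 10 ∉ (((P ∩ S) ∪ S) △ Q), so 10 ∉ ((P \ Q)ᶜ ∪ R)ᶜ ∩ (((P ∩ S) ∪ S) △ Q)

No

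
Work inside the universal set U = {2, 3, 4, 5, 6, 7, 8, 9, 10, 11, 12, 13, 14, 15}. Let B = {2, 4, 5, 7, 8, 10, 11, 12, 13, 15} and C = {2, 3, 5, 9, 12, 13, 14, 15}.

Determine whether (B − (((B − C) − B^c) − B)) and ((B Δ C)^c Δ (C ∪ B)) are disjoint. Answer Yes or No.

No

B − C = {4, 7, 8, 10, 11}
B^c = {3, 6, 9, 14}
(B − C) − B^c = {4, 7, 8, 10, 11}
((B − C) − B^c) − B = {}
B − (((B − C) − B^c) − B) = {2, 4, 5, 7, 8, 10, 11, 12, 13, 15}
B Δ C = {3, 4, 7, 8, 9, 10, 11, 14}
(B Δ C)^c = {2, 5, 6, 12, 13, 15}
C ∪ B = {2, 3, 4, 5, 7, 8, 9, 10, 11, 12, 13, 14, 15}
(B Δ C)^c Δ (C ∪ B) = {3, 4, 6, 7, 8, 9, 10, 11, 14}
4 lies in both, so they are not disjoint.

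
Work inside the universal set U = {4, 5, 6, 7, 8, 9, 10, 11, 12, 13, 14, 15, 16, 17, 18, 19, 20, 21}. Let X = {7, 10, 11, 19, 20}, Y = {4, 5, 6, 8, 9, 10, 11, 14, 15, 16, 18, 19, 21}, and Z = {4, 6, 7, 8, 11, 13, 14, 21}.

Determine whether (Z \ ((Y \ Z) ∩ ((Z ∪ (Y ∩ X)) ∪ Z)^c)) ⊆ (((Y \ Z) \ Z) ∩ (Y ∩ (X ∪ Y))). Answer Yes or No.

Y \ Z = {5, 9, 10, 15, 16, 18, 19}
Y ∩ X = {10, 11, 19}
Z ∪ (Y ∩ X) = {4, 6, 7, 8, 10, 11, 13, 14, 19, 21}
(Z ∪ (Y ∩ X)) ∪ Z = {4, 6, 7, 8, 10, 11, 13, 14, 19, 21}
((Z ∪ (Y ∩ X)) ∪ Z)^c = {5, 9, 12, 15, 16, 17, 18, 20}
(Y \ Z) ∩ ((Z ∪ (Y ∩ X)) ∪ Z)^c = {5, 9, 15, 16, 18}
Z \ ((Y \ Z) ∩ ((Z ∪ (Y ∩ X)) ∪ Z)^c) = {4, 6, 7, 8, 11, 13, 14, 21}
(Y \ Z) \ Z = {5, 9, 10, 15, 16, 18, 19}
X ∪ Y = {4, 5, 6, 7, 8, 9, 10, 11, 14, 15, 16, 18, 19, 20, 21}
Y ∩ (X ∪ Y) = {4, 5, 6, 8, 9, 10, 11, 14, 15, 16, 18, 19, 21}
((Y \ Z) \ Z) ∩ (Y ∩ (X ∪ Y)) = {5, 9, 10, 15, 16, 18, 19}
4 ∈ Z \ ((Y \ Z) ∩ ((Z ∪ (Y ∩ X)) ∪ Z)^c) but 4 ∉ ((Y \ Z) \ Z) ∩ (Y ∩ (X ∪ Y)), so the inclusion fails.

No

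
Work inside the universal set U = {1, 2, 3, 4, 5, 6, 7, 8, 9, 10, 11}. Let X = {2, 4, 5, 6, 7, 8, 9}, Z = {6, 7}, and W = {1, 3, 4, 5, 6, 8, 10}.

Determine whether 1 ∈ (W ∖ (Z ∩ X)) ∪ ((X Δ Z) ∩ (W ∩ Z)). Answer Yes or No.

1 ∉ Z and 1 ∉ X, so 1 ∉ Z ∩ X
1 ∈ W and 1 ∉ (Z ∩ X), so 1 ∈ W ∖ (Z ∩ X)
1 ∉ X and 1 ∉ Z, so 1 ∉ X Δ Z
1 ∈ W and 1 ∉ Z, so 1 ∉ W ∩ Z
1 ∉ (X Δ Z) and 1 ∉ (W ∩ Z), so 1 ∉ (X Δ Z) ∩ (W ∩ Z)
1 ∈ (W ∖ (Z ∩ X)) and 1 ∉ ((X Δ Z) ∩ (W ∩ Z)), so 1 ∈ (W ∖ (Z ∩ X)) ∪ ((X Δ Z) ∩ (W ∩ Z))

Yes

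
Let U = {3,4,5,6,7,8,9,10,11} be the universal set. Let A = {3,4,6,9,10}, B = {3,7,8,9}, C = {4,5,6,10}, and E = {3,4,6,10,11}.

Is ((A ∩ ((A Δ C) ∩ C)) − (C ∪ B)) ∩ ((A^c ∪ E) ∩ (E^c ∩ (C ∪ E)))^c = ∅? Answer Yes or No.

Yes

A Δ C = {3,5,9}
(A Δ C) ∩ C = {5}
A ∩ ((A Δ C) ∩ C) = {}
C ∪ B = {3,4,5,6,7,8,9,10}
(A ∩ ((A Δ C) ∩ C)) − (C ∪ B) = {}
A^c = {5,7,8,11}
A^c ∪ E = {3,4,5,6,7,8,10,11}
E^c = {5,7,8,9}
C ∪ E = {3,4,5,6,10,11}
E^c ∩ (C ∪ E) = {5}
(A^c ∪ E) ∩ (E^c ∩ (C ∪ E)) = {5}
((A^c ∪ E) ∩ (E^c ∩ (C ∪ E)))^c = {3,4,6,7,8,9,10,11}
{} and {3,4,6,7,8,9,10,11} share no elements.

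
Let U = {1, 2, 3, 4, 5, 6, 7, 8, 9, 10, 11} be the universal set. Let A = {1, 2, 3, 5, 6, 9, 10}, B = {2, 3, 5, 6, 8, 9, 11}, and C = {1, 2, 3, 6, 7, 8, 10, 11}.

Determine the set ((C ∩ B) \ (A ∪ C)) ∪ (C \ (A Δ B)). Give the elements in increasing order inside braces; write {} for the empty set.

{2, 3, 6, 7}

C ∩ B = {2, 3, 6, 8, 11}
A ∪ C = {1, 2, 3, 5, 6, 7, 8, 9, 10, 11}
(C ∩ B) \ (A ∪ C) = {}
A Δ B = {1, 8, 10, 11}
C \ (A Δ B) = {2, 3, 6, 7}
((C ∩ B) \ (A ∪ C)) ∪ (C \ (A Δ B)) = {2, 3, 6, 7}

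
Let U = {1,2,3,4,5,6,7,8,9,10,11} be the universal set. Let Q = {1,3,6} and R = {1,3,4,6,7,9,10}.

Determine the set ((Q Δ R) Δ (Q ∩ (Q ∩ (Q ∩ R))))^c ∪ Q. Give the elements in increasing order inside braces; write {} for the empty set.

{1,2,3,5,6,8,11}

Q Δ R = {4,7,9,10}
Q ∩ R = {1,3,6}
Q ∩ (Q ∩ R) = {1,3,6}
Q ∩ (Q ∩ (Q ∩ R)) = {1,3,6}
(Q Δ R) Δ (Q ∩ (Q ∩ (Q ∩ R))) = {1,3,4,6,7,9,10}
((Q Δ R) Δ (Q ∩ (Q ∩ (Q ∩ R))))^c = {2,5,8,11}
((Q Δ R) Δ (Q ∩ (Q ∩ (Q ∩ R))))^c ∪ Q = {1,2,3,5,6,8,11}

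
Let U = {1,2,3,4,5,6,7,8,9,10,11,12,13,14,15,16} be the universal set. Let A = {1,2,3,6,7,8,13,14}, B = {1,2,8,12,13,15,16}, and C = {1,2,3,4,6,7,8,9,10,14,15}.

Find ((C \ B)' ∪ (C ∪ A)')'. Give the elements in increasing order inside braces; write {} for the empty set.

{3,4,6,7,9,10,14}

C \ B = {3,4,6,7,9,10,14}
(C \ B)' = {1,2,5,8,11,12,13,15,16}
C ∪ A = {1,2,3,4,6,7,8,9,10,13,14,15}
(C ∪ A)' = {5,11,12,16}
(C \ B)' ∪ (C ∪ A)' = {1,2,5,8,11,12,13,15,16}
((C \ B)' ∪ (C ∪ A)')' = {3,4,6,7,9,10,14}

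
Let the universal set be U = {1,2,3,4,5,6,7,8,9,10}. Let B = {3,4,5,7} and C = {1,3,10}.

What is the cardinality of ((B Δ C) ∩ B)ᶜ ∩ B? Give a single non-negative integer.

B Δ C = {1,4,5,7,10}
(B Δ C) ∩ B = {4,5,7}
((B Δ C) ∩ B)ᶜ = {1,2,3,6,8,9,10}
((B Δ C) ∩ B)ᶜ ∩ B = {3}
|((B Δ C) ∩ B)ᶜ ∩ B| = 1

1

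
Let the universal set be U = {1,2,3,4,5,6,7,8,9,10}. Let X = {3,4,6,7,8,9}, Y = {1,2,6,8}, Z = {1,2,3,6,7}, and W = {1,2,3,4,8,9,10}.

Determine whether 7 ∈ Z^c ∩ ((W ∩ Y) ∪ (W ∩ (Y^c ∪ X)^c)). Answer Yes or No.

No

7 ∈ Z, so 7 ∉ Z^c
7 ∉ W and 7 ∉ Y, so 7 ∉ W ∩ Y
7 ∉ Y, so 7 ∈ Y^c
7 ∈ Y^c and 7 ∈ X, so 7 ∈ Y^c ∪ X
7 ∉ (Y^c ∪ X)^c since 7 ∈ (Y^c ∪ X)
7 ∉ W and 7 ∉ (Y^c ∪ X)^c, so 7 ∉ W ∩ (Y^c ∪ X)^c
7 ∉ (W ∩ Y) and 7 ∉ (W ∩ (Y^c ∪ X)^c), so 7 ∉ (W ∩ Y) ∪ (W ∩ (Y^c ∪ X)^c)
7 ∉ Z^c and 7 ∉ ((W ∩ Y) ∪ (W ∩ (Y^c ∪ X)^c)), so 7 ∉ Z^c ∩ ((W ∩ Y) ∪ (W ∩ (Y^c ∪ X)^c))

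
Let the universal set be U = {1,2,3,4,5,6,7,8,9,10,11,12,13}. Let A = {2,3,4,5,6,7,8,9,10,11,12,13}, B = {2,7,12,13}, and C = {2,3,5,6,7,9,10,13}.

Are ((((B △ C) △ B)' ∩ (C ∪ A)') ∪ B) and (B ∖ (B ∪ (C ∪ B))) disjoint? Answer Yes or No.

Yes

B △ C = {3,5,6,9,10,12}
(B △ C) △ B = {2,3,5,6,7,9,10,13}
((B △ C) △ B)' = {1,4,8,11,12}
C ∪ A = {2,3,4,5,6,7,8,9,10,11,12,13}
(C ∪ A)' = {1}
((B △ C) △ B)' ∩ (C ∪ A)' = {1}
(((B △ C) △ B)' ∩ (C ∪ A)') ∪ B = {1,2,7,12,13}
C ∪ B = {2,3,5,6,7,9,10,12,13}
B ∪ (C ∪ B) = {2,3,5,6,7,9,10,12,13}
B ∖ (B ∪ (C ∪ B)) = {}
{1,2,7,12,13} and {} share no elements.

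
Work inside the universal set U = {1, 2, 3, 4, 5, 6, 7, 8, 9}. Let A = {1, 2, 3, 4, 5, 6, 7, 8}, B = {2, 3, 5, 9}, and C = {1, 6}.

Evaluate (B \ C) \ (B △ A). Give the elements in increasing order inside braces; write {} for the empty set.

{2, 3, 5}

B \ C = {2, 3, 5, 9}
B △ A = {1, 4, 6, 7, 8, 9}
(B \ C) \ (B △ A) = {2, 3, 5}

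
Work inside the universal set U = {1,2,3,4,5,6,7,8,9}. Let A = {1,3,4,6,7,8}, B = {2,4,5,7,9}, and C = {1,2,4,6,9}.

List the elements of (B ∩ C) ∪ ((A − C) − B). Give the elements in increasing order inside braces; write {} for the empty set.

B ∩ C = {2,4,9}
A − C = {3,7,8}
(A − C) − B = {3,8}
(B ∩ C) ∪ ((A − C) − B) = {2,3,4,8,9}

{2,3,4,8,9}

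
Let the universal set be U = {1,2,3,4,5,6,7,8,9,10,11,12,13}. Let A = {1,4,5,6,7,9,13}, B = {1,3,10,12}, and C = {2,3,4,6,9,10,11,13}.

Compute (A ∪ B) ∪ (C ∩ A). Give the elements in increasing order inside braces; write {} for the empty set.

A ∪ B = {1,3,4,5,6,7,9,10,12,13}
C ∩ A = {4,6,9,13}
(A ∪ B) ∪ (C ∩ A) = {1,3,4,5,6,7,9,10,12,13}

{1,3,4,5,6,7,9,10,12,13}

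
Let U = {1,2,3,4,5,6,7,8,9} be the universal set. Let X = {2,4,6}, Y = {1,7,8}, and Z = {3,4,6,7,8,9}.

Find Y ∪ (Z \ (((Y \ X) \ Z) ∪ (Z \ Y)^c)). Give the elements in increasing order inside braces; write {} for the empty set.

Y \ X = {1,7,8}
(Y \ X) \ Z = {1}
Z \ Y = {3,4,6,9}
(Z \ Y)^c = {1,2,5,7,8}
((Y \ X) \ Z) ∪ (Z \ Y)^c = {1,2,5,7,8}
Z \ (((Y \ X) \ Z) ∪ (Z \ Y)^c) = {3,4,6,9}
Y ∪ (Z \ (((Y \ X) \ Z) ∪ (Z \ Y)^c)) = {1,3,4,6,7,8,9}

{1,3,4,6,7,8,9}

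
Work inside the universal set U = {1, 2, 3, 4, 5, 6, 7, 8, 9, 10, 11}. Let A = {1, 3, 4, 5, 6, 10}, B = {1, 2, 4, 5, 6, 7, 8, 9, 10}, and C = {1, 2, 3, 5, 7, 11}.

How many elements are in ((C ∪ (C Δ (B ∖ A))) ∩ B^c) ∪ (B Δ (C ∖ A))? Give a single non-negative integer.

9

B ∖ A = {2, 7, 8, 9}
C Δ (B ∖ A) = {1, 3, 5, 8, 9, 11}
C ∪ (C Δ (B ∖ A)) = {1, 2, 3, 5, 7, 8, 9, 11}
B^c = {3, 11}
(C ∪ (C Δ (B ∖ A))) ∩ B^c = {3, 11}
C ∖ A = {2, 7, 11}
B Δ (C ∖ A) = {1, 4, 5, 6, 8, 9, 10, 11}
((C ∪ (C Δ (B ∖ A))) ∩ B^c) ∪ (B Δ (C ∖ A)) = {1, 3, 4, 5, 6, 8, 9, 10, 11}
|((C ∪ (C Δ (B ∖ A))) ∩ B^c) ∪ (B Δ (C ∖ A))| = 9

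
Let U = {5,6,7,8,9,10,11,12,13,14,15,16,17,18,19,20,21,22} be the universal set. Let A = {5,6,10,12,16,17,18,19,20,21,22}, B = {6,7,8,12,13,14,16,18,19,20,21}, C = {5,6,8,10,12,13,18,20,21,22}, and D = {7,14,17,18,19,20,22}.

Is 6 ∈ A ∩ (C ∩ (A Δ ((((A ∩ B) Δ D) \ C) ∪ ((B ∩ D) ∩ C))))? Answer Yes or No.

Yes

6 ∈ A and 6 ∈ B, so 6 ∈ A ∩ B
6 ∈ (A ∩ B) and 6 ∉ D, so 6 ∈ (A ∩ B) Δ D
6 ∈ ((A ∩ B) Δ D) and 6 ∈ C, so 6 ∉ ((A ∩ B) Δ D) \ C
6 ∈ B and 6 ∉ D, so 6 ∉ B ∩ D
6 ∉ (B ∩ D) and 6 ∈ C, so 6 ∉ (B ∩ D) ∩ C
6 ∉ (((A ∩ B) Δ D) \ C) and 6 ∉ ((B ∩ D) ∩ C), so 6 ∉ (((A ∩ B) Δ D) \ C) ∪ ((B ∩ D) ∩ C)
6 ∈ A and 6 ∉ ((((A ∩ B) Δ D) \ C) ∪ ((B ∩ D) ∩ C)), so 6 ∈ A Δ ((((A ∩ B) Δ D) \ C) ∪ ((B ∩ D) ∩ C))
6 ∈ C and 6 ∈ (A Δ ((((A ∩ B) Δ D) \ C) ∪ ((B ∩ D) ∩ C))), so 6 ∈ C ∩ (A Δ ((((A ∩ B) Δ D) \ C) ∪ ((B ∩ D) ∩ C)))
6 ∈ A and 6 ∈ (C ∩ (A Δ ((((A ∩ B) Δ D) \ C) ∪ ((B ∩ D) ∩ C)))), so 6 ∈ A ∩ (C ∩ (A Δ ((((A ∩ B) Δ D) \ C) ∪ ((B ∩ D) ∩ C))))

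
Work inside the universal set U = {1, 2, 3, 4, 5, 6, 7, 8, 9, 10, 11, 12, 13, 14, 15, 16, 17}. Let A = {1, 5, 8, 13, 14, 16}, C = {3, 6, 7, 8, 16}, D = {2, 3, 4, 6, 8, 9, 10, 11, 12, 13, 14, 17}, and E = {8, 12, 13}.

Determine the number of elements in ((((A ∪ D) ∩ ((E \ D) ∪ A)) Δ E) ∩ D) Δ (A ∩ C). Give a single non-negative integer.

4

A ∪ D = {1, 2, 3, 4, 5, 6, 8, 9, 10, 11, 12, 13, 14, 16, 17}
E \ D = {}
(E \ D) ∪ A = {1, 5, 8, 13, 14, 16}
(A ∪ D) ∩ ((E \ D) ∪ A) = {1, 5, 8, 13, 14, 16}
((A ∪ D) ∩ ((E \ D) ∪ A)) Δ E = {1, 5, 12, 14, 16}
(((A ∪ D) ∩ ((E \ D) ∪ A)) Δ E) ∩ D = {12, 14}
A ∩ C = {8, 16}
((((A ∪ D) ∩ ((E \ D) ∪ A)) Δ E) ∩ D) Δ (A ∩ C) = {8, 12, 14, 16}
|((((A ∪ D) ∩ ((E \ D) ∪ A)) Δ E) ∩ D) Δ (A ∩ C)| = 4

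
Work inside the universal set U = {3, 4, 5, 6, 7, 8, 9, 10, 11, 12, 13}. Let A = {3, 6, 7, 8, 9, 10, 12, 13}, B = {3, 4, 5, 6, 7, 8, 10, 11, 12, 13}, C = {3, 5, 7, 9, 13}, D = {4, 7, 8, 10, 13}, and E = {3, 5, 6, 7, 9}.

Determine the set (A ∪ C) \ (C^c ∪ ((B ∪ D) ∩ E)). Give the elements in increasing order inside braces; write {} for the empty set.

A ∪ C = {3, 5, 6, 7, 8, 9, 10, 12, 13}
C^c = {4, 6, 8, 10, 11, 12}
B ∪ D = {3, 4, 5, 6, 7, 8, 10, 11, 12, 13}
(B ∪ D) ∩ E = {3, 5, 6, 7}
C^c ∪ ((B ∪ D) ∩ E) = {3, 4, 5, 6, 7, 8, 10, 11, 12}
(A ∪ C) \ (C^c ∪ ((B ∪ D) ∩ E)) = {9, 13}

{9, 13}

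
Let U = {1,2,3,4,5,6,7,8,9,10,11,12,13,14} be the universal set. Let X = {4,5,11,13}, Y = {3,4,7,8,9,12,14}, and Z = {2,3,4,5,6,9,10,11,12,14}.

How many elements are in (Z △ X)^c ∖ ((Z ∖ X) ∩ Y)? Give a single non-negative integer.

6

Z △ X = {2,3,6,9,10,12,13,14}
(Z △ X)^c = {1,4,5,7,8,11}
Z ∖ X = {2,3,6,9,10,12,14}
(Z ∖ X) ∩ Y = {3,9,12,14}
(Z △ X)^c ∖ ((Z ∖ X) ∩ Y) = {1,4,5,7,8,11}
|(Z △ X)^c ∖ ((Z ∖ X) ∩ Y)| = 6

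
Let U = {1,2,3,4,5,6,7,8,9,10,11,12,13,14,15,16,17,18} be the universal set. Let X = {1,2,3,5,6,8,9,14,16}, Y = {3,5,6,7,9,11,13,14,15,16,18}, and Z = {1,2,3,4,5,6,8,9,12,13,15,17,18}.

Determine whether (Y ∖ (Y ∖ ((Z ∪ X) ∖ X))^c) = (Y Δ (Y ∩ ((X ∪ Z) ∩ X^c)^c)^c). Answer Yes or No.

No

Z ∪ X = {1,2,3,4,5,6,8,9,12,13,14,15,16,17,18}
(Z ∪ X) ∖ X = {4,12,13,15,17,18}
Y ∖ ((Z ∪ X) ∖ X) = {3,5,6,7,9,11,14,16}
(Y ∖ ((Z ∪ X) ∖ X))^c = {1,2,4,8,10,12,13,15,17,18}
Y ∖ (Y ∖ ((Z ∪ X) ∖ X))^c = {3,5,6,7,9,11,14,16}
X ∪ Z = {1,2,3,4,5,6,8,9,12,13,14,15,16,17,18}
X^c = {4,7,10,11,12,13,15,17,18}
(X ∪ Z) ∩ X^c = {4,12,13,15,17,18}
((X ∪ Z) ∩ X^c)^c = {1,2,3,5,6,7,8,9,10,11,14,16}
Y ∩ ((X ∪ Z) ∩ X^c)^c = {3,5,6,7,9,11,14,16}
(Y ∩ ((X ∪ Z) ∩ X^c)^c)^c = {1,2,4,8,10,12,13,15,17,18}
Y Δ (Y ∩ ((X ∪ Z) ∩ X^c)^c)^c = {1,2,3,4,5,6,7,8,9,10,11,12,14,16,17}
1 ∈ Y Δ (Y ∩ ((X ∪ Z) ∩ X^c)^c)^c but 1 ∉ Y ∖ (Y ∖ ((Z ∪ X) ∖ X))^c, so they differ.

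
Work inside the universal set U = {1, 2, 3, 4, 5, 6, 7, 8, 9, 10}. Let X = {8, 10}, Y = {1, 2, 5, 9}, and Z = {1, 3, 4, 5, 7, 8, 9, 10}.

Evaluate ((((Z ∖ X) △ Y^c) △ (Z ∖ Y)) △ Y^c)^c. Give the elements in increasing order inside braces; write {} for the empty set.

{2, 3, 4, 6, 7}

Z ∖ X = {1, 3, 4, 5, 7, 9}
Y^c = {3, 4, 6, 7, 8, 10}
(Z ∖ X) △ Y^c = {1, 5, 6, 8, 9, 10}
Z ∖ Y = {3, 4, 7, 8, 10}
((Z ∖ X) △ Y^c) △ (Z ∖ Y) = {1, 3, 4, 5, 6, 7, 9}
(((Z ∖ X) △ Y^c) △ (Z ∖ Y)) △ Y^c = {1, 5, 8, 9, 10}
((((Z ∖ X) △ Y^c) △ (Z ∖ Y)) △ Y^c)^c = {2, 3, 4, 6, 7}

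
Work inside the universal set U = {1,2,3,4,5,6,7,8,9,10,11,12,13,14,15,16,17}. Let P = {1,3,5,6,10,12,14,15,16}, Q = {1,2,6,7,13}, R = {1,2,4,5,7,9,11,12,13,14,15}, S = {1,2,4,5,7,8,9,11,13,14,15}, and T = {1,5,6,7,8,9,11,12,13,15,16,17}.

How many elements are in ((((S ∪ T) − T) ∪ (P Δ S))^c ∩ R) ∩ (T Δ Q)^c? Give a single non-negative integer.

S ∪ T = {1,2,4,5,6,7,8,9,11,12,13,14,15,16,17}
(S ∪ T) − T = {2,4,14}
P Δ S = {2,3,4,6,7,8,9,10,11,12,13,16}
((S ∪ T) − T) ∪ (P Δ S) = {2,3,4,6,7,8,9,10,11,12,13,14,16}
(((S ∪ T) − T) ∪ (P Δ S))^c = {1,5,15,17}
(((S ∪ T) − T) ∪ (P Δ S))^c ∩ R = {1,5,15}
T Δ Q = {2,5,8,9,11,12,15,16,17}
(T Δ Q)^c = {1,3,4,6,7,10,13,14}
((((S ∪ T) − T) ∪ (P Δ S))^c ∩ R) ∩ (T Δ Q)^c = {1}
|((((S ∪ T) − T) ∪ (P Δ S))^c ∩ R) ∩ (T Δ Q)^c| = 1

1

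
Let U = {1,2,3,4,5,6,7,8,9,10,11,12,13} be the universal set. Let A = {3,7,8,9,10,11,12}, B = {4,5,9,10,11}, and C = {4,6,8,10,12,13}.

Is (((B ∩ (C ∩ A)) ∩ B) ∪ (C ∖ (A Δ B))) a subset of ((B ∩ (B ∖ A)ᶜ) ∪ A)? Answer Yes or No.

C ∩ A = {8,10,12}
B ∩ (C ∩ A) = {10}
(B ∩ (C ∩ A)) ∩ B = {10}
A Δ B = {3,4,5,7,8,12}
C ∖ (A Δ B) = {6,10,13}
((B ∩ (C ∩ A)) ∩ B) ∪ (C ∖ (A Δ B)) = {6,10,13}
B ∖ A = {4,5}
(B ∖ A)ᶜ = {1,2,3,6,7,8,9,10,11,12,13}
B ∩ (B ∖ A)ᶜ = {9,10,11}
(B ∩ (B ∖ A)ᶜ) ∪ A = {3,7,8,9,10,11,12}
6 ∈ ((B ∩ (C ∩ A)) ∩ B) ∪ (C ∖ (A Δ B)) but 6 ∉ (B ∩ (B ∖ A)ᶜ) ∪ A, so the inclusion fails.

No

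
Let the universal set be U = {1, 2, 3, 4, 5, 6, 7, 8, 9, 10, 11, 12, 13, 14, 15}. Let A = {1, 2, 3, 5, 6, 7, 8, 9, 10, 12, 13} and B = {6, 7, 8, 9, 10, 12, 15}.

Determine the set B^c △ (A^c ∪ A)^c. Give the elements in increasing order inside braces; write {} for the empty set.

B^c = {1, 2, 3, 4, 5, 11, 13, 14}
A^c = {4, 11, 14, 15}
A^c ∪ A = {1, 2, 3, 4, 5, 6, 7, 8, 9, 10, 11, 12, 13, 14, 15}
(A^c ∪ A)^c = {}
B^c △ (A^c ∪ A)^c = {1, 2, 3, 4, 5, 11, 13, 14}

{1, 2, 3, 4, 5, 11, 13, 14}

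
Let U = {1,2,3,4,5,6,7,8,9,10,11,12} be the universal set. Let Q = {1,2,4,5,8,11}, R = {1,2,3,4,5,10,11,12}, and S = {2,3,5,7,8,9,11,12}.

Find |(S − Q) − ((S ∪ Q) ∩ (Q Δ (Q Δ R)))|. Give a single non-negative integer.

2

S − Q = {3,7,9,12}
S ∪ Q = {1,2,3,4,5,7,8,9,11,12}
Q Δ R = {3,8,10,12}
Q Δ (Q Δ R) = {1,2,3,4,5,10,11,12}
(S ∪ Q) ∩ (Q Δ (Q Δ R)) = {1,2,3,4,5,11,12}
(S − Q) − ((S ∪ Q) ∩ (Q Δ (Q Δ R))) = {7,9}
|(S − Q) − ((S ∪ Q) ∩ (Q Δ (Q Δ R)))| = 2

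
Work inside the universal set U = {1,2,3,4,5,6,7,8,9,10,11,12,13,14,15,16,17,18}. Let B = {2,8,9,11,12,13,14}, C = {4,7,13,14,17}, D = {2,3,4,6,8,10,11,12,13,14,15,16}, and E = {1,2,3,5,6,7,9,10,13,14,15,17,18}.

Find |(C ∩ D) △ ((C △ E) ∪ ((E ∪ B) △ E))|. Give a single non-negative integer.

C ∩ D = {4,13,14}
C △ E = {1,2,3,4,5,6,9,10,15,18}
E ∪ B = {1,2,3,5,6,7,8,9,10,11,12,13,14,15,17,18}
(E ∪ B) △ E = {8,11,12}
(C △ E) ∪ ((E ∪ B) △ E) = {1,2,3,4,5,6,8,9,10,11,12,15,18}
(C ∩ D) △ ((C △ E) ∪ ((E ∪ B) △ E)) = {1,2,3,5,6,8,9,10,11,12,13,14,15,18}
|(C ∩ D) △ ((C △ E) ∪ ((E ∪ B) △ E))| = 14

14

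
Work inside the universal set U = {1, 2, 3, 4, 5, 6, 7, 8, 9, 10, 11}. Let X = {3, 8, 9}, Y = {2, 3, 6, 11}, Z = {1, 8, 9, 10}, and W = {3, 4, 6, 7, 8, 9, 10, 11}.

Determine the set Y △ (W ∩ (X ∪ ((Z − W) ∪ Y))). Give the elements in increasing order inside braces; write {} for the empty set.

{2, 8, 9}

Z − W = {1}
(Z − W) ∪ Y = {1, 2, 3, 6, 11}
X ∪ ((Z − W) ∪ Y) = {1, 2, 3, 6, 8, 9, 11}
W ∩ (X ∪ ((Z − W) ∪ Y)) = {3, 6, 8, 9, 11}
Y △ (W ∩ (X ∪ ((Z − W) ∪ Y))) = {2, 8, 9}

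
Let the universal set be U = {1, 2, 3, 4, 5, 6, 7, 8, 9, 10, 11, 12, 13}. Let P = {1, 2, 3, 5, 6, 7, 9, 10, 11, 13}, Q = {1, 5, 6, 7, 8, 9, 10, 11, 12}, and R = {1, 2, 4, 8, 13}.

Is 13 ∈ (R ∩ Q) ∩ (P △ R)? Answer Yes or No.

No

13 ∈ R and 13 ∉ Q, so 13 ∉ R ∩ Q
13 ∈ P and 13 ∈ R, so 13 ∉ P △ R
13 ∉ (R ∩ Q) and 13 ∉ (P △ R), so 13 ∉ (R ∩ Q) ∩ (P △ R)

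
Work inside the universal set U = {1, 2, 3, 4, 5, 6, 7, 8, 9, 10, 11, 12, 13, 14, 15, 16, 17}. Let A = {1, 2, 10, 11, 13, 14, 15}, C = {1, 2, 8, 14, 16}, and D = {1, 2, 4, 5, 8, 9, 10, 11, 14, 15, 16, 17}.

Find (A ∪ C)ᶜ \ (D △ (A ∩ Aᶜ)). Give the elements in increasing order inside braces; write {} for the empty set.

{3, 6, 7, 12}

A ∪ C = {1, 2, 8, 10, 11, 13, 14, 15, 16}
(A ∪ C)ᶜ = {3, 4, 5, 6, 7, 9, 12, 17}
Aᶜ = {3, 4, 5, 6, 7, 8, 9, 12, 16, 17}
A ∩ Aᶜ = {}
D △ (A ∩ Aᶜ) = {1, 2, 4, 5, 8, 9, 10, 11, 14, 15, 16, 17}
(A ∪ C)ᶜ \ (D △ (A ∩ Aᶜ)) = {3, 6, 7, 12}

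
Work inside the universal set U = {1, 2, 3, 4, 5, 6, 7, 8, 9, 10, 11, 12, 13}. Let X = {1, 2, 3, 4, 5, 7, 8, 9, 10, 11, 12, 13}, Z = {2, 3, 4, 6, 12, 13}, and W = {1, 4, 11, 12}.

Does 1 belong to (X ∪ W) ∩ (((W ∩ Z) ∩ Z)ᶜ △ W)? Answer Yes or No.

1 ∈ X and 1 ∈ W, so 1 ∈ X ∪ W
1 ∈ W and 1 ∉ Z, so 1 ∉ W ∩ Z
1 ∉ (W ∩ Z) and 1 ∉ Z, so 1 ∉ (W ∩ Z) ∩ Z
1 ∈ ((W ∩ Z) ∩ Z)ᶜ since 1 ∉ ((W ∩ Z) ∩ Z)
1 ∈ ((W ∩ Z) ∩ Z)ᶜ and 1 ∈ W, so 1 ∉ ((W ∩ Z) ∩ Z)ᶜ △ W
1 ∈ (X ∪ W) and 1 ∉ (((W ∩ Z) ∩ Z)ᶜ △ W), so 1 ∉ (X ∪ W) ∩ (((W ∩ Z) ∩ Z)ᶜ △ W)

No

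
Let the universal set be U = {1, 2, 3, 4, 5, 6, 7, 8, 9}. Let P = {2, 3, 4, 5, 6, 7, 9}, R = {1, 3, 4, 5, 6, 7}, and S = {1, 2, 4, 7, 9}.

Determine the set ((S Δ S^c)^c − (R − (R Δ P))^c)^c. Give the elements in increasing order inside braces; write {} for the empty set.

{1, 2, 3, 4, 5, 6, 7, 8, 9}

S^c = {3, 5, 6, 8}
S Δ S^c = {1, 2, 3, 4, 5, 6, 7, 8, 9}
(S Δ S^c)^c = {}
R Δ P = {1, 2, 9}
R − (R Δ P) = {3, 4, 5, 6, 7}
(R − (R Δ P))^c = {1, 2, 8, 9}
(S Δ S^c)^c − (R − (R Δ P))^c = {}
((S Δ S^c)^c − (R − (R Δ P))^c)^c = {1, 2, 3, 4, 5, 6, 7, 8, 9}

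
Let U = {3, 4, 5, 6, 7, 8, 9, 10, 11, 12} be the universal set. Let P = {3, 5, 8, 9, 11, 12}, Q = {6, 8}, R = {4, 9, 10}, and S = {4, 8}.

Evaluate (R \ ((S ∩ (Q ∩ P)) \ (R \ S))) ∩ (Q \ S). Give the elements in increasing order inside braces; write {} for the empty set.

{}

Q ∩ P = {8}
S ∩ (Q ∩ P) = {8}
R \ S = {9, 10}
(S ∩ (Q ∩ P)) \ (R \ S) = {8}
R \ ((S ∩ (Q ∩ P)) \ (R \ S)) = {4, 9, 10}
Q \ S = {6}
(R \ ((S ∩ (Q ∩ P)) \ (R \ S))) ∩ (Q \ S) = {}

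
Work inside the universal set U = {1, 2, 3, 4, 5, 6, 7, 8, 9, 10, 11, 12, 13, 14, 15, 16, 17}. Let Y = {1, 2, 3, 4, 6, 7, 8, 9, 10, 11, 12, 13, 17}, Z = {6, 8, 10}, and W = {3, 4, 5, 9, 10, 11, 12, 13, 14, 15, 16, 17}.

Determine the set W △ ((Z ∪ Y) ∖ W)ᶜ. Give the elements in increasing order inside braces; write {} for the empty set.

Z ∪ Y = {1, 2, 3, 4, 6, 7, 8, 9, 10, 11, 12, 13, 17}
(Z ∪ Y) ∖ W = {1, 2, 6, 7, 8}
((Z ∪ Y) ∖ W)ᶜ = {3, 4, 5, 9, 10, 11, 12, 13, 14, 15, 16, 17}
W △ ((Z ∪ Y) ∖ W)ᶜ = {}

{}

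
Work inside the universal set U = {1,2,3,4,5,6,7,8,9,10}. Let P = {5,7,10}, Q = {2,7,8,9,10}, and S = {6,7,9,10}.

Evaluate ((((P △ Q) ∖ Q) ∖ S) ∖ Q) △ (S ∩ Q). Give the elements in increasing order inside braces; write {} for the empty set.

{5,7,9,10}

P △ Q = {2,5,8,9}
(P △ Q) ∖ Q = {5}
((P △ Q) ∖ Q) ∖ S = {5}
(((P △ Q) ∖ Q) ∖ S) ∖ Q = {5}
S ∩ Q = {7,9,10}
((((P △ Q) ∖ Q) ∖ S) ∖ Q) △ (S ∩ Q) = {5,7,9,10}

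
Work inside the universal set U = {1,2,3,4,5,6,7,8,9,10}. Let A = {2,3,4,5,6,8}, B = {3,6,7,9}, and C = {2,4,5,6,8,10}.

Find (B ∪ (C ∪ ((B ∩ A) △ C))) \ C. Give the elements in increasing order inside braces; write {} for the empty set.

B ∩ A = {3,6}
(B ∩ A) △ C = {2,3,4,5,8,10}
C ∪ ((B ∩ A) △ C) = {2,3,4,5,6,8,10}
B ∪ (C ∪ ((B ∩ A) △ C)) = {2,3,4,5,6,7,8,9,10}
(B ∪ (C ∪ ((B ∩ A) △ C))) \ C = {3,7,9}

{3,7,9}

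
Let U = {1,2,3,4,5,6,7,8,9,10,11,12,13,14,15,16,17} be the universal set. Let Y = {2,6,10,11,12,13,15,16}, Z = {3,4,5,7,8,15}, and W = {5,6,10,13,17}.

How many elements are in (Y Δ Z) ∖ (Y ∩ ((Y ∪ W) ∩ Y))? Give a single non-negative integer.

5

Y Δ Z = {2,3,4,5,6,7,8,10,11,12,13,16}
Y ∪ W = {2,5,6,10,11,12,13,15,16,17}
(Y ∪ W) ∩ Y = {2,6,10,11,12,13,15,16}
Y ∩ ((Y ∪ W) ∩ Y) = {2,6,10,11,12,13,15,16}
(Y Δ Z) ∖ (Y ∩ ((Y ∪ W) ∩ Y)) = {3,4,5,7,8}
|(Y Δ Z) ∖ (Y ∩ ((Y ∪ W) ∩ Y))| = 5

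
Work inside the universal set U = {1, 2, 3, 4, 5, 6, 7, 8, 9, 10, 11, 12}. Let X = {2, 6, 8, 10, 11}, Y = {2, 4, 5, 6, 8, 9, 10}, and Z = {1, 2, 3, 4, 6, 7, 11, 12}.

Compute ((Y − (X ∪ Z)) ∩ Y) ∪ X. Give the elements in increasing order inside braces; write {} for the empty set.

X ∪ Z = {1, 2, 3, 4, 6, 7, 8, 10, 11, 12}
Y − (X ∪ Z) = {5, 9}
(Y − (X ∪ Z)) ∩ Y = {5, 9}
((Y − (X ∪ Z)) ∩ Y) ∪ X = {2, 5, 6, 8, 9, 10, 11}

{2, 5, 6, 8, 9, 10, 11}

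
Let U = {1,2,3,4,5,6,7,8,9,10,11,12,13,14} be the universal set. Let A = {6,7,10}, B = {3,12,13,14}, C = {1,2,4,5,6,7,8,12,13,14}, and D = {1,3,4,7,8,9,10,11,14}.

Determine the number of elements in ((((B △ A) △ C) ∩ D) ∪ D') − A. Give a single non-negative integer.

B △ A = {3,6,7,10,12,13,14}
(B △ A) △ C = {1,2,3,4,5,8,10}
((B △ A) △ C) ∩ D = {1,3,4,8,10}
D' = {2,5,6,12,13}
(((B △ A) △ C) ∩ D) ∪ D' = {1,2,3,4,5,6,8,10,12,13}
((((B △ A) △ C) ∩ D) ∪ D') − A = {1,2,3,4,5,8,12,13}
|((((B △ A) △ C) ∩ D) ∪ D') − A| = 8

8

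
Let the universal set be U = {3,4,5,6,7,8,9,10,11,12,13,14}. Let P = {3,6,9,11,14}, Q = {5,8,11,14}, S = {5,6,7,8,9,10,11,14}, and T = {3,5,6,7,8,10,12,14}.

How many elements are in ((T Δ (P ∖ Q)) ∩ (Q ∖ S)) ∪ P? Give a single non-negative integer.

P ∖ Q = {3,6,9}
T Δ (P ∖ Q) = {5,7,8,9,10,12,14}
Q ∖ S = {}
(T Δ (P ∖ Q)) ∩ (Q ∖ S) = {}
((T Δ (P ∖ Q)) ∩ (Q ∖ S)) ∪ P = {3,6,9,11,14}
|((T Δ (P ∖ Q)) ∩ (Q ∖ S)) ∪ P| = 5

5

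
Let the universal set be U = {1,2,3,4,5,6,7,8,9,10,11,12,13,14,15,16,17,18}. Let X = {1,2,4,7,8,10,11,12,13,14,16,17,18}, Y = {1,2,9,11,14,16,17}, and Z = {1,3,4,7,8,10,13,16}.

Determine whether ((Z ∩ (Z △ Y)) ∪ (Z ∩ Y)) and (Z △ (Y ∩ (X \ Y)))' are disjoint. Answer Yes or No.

Z △ Y = {2,3,4,7,8,9,10,11,13,14,17}
Z ∩ (Z △ Y) = {3,4,7,8,10,13}
Z ∩ Y = {1,16}
(Z ∩ (Z △ Y)) ∪ (Z ∩ Y) = {1,3,4,7,8,10,13,16}
X \ Y = {4,7,8,10,12,13,18}
Y ∩ (X \ Y) = {}
Z △ (Y ∩ (X \ Y)) = {1,3,4,7,8,10,13,16}
(Z △ (Y ∩ (X \ Y)))' = {2,5,6,9,11,12,14,15,17,18}
{1,3,4,7,8,10,13,16} and {2,5,6,9,11,12,14,15,17,18} share no elements.

Yes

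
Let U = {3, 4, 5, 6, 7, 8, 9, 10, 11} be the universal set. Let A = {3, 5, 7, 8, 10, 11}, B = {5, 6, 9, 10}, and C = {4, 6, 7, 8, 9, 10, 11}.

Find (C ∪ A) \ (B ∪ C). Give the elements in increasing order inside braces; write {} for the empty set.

C ∪ A = {3, 4, 5, 6, 7, 8, 9, 10, 11}
B ∪ C = {4, 5, 6, 7, 8, 9, 10, 11}
(C ∪ A) \ (B ∪ C) = {3}

{3}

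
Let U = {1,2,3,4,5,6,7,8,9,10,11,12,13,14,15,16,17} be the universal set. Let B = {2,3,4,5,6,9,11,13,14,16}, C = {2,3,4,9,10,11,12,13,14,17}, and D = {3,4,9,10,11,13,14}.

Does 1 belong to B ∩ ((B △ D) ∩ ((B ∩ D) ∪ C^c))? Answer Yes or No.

No

1 ∉ B and 1 ∉ D, so 1 ∉ B △ D
1 ∉ B and 1 ∉ D, so 1 ∉ B ∩ D
1 ∉ C, so 1 ∈ C^c
1 ∉ (B ∩ D) and 1 ∈ C^c, so 1 ∈ (B ∩ D) ∪ C^c
1 ∉ (B △ D) and 1 ∈ ((B ∩ D) ∪ C^c), so 1 ∉ (B △ D) ∩ ((B ∩ D) ∪ C^c)
1 ∉ B and 1 ∉ ((B △ D) ∩ ((B ∩ D) ∪ C^c)), so 1 ∉ B ∩ ((B △ D) ∩ ((B ∩ D) ∪ C^c))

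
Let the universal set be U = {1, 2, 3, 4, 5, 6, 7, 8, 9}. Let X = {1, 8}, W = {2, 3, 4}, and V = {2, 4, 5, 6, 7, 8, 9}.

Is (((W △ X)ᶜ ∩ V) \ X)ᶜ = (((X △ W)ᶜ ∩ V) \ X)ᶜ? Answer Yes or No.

Yes

W △ X = {1, 2, 3, 4, 8}
(W △ X)ᶜ = {5, 6, 7, 9}
(W △ X)ᶜ ∩ V = {5, 6, 7, 9}
((W △ X)ᶜ ∩ V) \ X = {5, 6, 7, 9}
(((W △ X)ᶜ ∩ V) \ X)ᶜ = {1, 2, 3, 4, 8}
X △ W = {1, 2, 3, 4, 8}
(X △ W)ᶜ = {5, 6, 7, 9}
(X △ W)ᶜ ∩ V = {5, 6, 7, 9}
((X △ W)ᶜ ∩ V) \ X = {5, 6, 7, 9}
(((X △ W)ᶜ ∩ V) \ X)ᶜ = {1, 2, 3, 4, 8}
Both equal {1, 2, 3, 4, 8}, so (((W △ X)ᶜ ∩ V) \ X)ᶜ = (((X △ W)ᶜ ∩ V) \ X)ᶜ.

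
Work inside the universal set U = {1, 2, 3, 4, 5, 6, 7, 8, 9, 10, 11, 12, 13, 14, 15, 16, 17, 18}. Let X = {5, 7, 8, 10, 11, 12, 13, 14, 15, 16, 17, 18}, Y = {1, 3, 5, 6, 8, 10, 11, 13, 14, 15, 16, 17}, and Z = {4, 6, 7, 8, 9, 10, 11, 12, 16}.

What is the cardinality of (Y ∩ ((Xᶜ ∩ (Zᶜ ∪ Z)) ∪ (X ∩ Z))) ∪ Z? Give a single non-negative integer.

11

Xᶜ = {1, 2, 3, 4, 6, 9}
Zᶜ = {1, 2, 3, 5, 13, 14, 15, 17, 18}
Zᶜ ∪ Z = {1, 2, 3, 4, 5, 6, 7, 8, 9, 10, 11, 12, 13, 14, 15, 16, 17, 18}
Xᶜ ∩ (Zᶜ ∪ Z) = {1, 2, 3, 4, 6, 9}
X ∩ Z = {7, 8, 10, 11, 12, 16}
(Xᶜ ∩ (Zᶜ ∪ Z)) ∪ (X ∩ Z) = {1, 2, 3, 4, 6, 7, 8, 9, 10, 11, 12, 16}
Y ∩ ((Xᶜ ∩ (Zᶜ ∪ Z)) ∪ (X ∩ Z)) = {1, 3, 6, 8, 10, 11, 16}
(Y ∩ ((Xᶜ ∩ (Zᶜ ∪ Z)) ∪ (X ∩ Z))) ∪ Z = {1, 3, 4, 6, 7, 8, 9, 10, 11, 12, 16}
|(Y ∩ ((Xᶜ ∩ (Zᶜ ∪ Z)) ∪ (X ∩ Z))) ∪ Z| = 11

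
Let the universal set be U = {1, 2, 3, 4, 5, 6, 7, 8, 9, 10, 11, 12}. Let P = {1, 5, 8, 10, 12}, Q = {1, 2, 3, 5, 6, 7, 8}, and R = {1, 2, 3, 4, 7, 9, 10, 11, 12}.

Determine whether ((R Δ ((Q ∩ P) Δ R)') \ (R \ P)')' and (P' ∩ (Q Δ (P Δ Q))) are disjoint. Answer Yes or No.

Yes

Q ∩ P = {1, 5, 8}
(Q ∩ P) Δ R = {2, 3, 4, 5, 7, 8, 9, 10, 11, 12}
((Q ∩ P) Δ R)' = {1, 6}
R Δ ((Q ∩ P) Δ R)' = {2, 3, 4, 6, 7, 9, 10, 11, 12}
R \ P = {2, 3, 4, 7, 9, 11}
(R \ P)' = {1, 5, 6, 8, 10, 12}
(R Δ ((Q ∩ P) Δ R)') \ (R \ P)' = {2, 3, 4, 7, 9, 11}
((R Δ ((Q ∩ P) Δ R)') \ (R \ P)')' = {1, 5, 6, 8, 10, 12}
P' = {2, 3, 4, 6, 7, 9, 11}
P Δ Q = {2, 3, 6, 7, 10, 12}
Q Δ (P Δ Q) = {1, 5, 8, 10, 12}
P' ∩ (Q Δ (P Δ Q)) = {}
{1, 5, 6, 8, 10, 12} and {} share no elements.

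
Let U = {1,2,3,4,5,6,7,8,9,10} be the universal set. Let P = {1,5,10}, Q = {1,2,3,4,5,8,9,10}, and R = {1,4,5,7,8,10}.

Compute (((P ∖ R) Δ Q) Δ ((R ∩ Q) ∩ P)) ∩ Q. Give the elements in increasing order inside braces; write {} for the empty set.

{2,3,4,8,9}

P ∖ R = {}
(P ∖ R) Δ Q = {1,2,3,4,5,8,9,10}
R ∩ Q = {1,4,5,8,10}
(R ∩ Q) ∩ P = {1,5,10}
((P ∖ R) Δ Q) Δ ((R ∩ Q) ∩ P) = {2,3,4,8,9}
(((P ∖ R) Δ Q) Δ ((R ∩ Q) ∩ P)) ∩ Q = {2,3,4,8,9}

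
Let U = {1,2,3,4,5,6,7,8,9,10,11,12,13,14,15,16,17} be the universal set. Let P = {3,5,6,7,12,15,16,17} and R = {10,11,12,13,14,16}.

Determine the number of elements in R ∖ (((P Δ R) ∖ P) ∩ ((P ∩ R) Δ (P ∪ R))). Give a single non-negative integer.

2

P Δ R = {3,5,6,7,10,11,13,14,15,17}
(P Δ R) ∖ P = {10,11,13,14}
P ∩ R = {12,16}
P ∪ R = {3,5,6,7,10,11,12,13,14,15,16,17}
(P ∩ R) Δ (P ∪ R) = {3,5,6,7,10,11,13,14,15,17}
((P Δ R) ∖ P) ∩ ((P ∩ R) Δ (P ∪ R)) = {10,11,13,14}
R ∖ (((P Δ R) ∖ P) ∩ ((P ∩ R) Δ (P ∪ R))) = {12,16}
|R ∖ (((P Δ R) ∖ P) ∩ ((P ∩ R) Δ (P ∪ R)))| = 2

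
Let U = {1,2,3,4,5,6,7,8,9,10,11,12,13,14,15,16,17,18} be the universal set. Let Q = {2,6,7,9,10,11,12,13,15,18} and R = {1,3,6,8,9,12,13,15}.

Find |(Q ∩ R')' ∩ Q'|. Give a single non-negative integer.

8

R' = {2,4,5,7,10,11,14,16,17,18}
Q ∩ R' = {2,7,10,11,18}
(Q ∩ R')' = {1,3,4,5,6,8,9,12,13,14,15,16,17}
Q' = {1,3,4,5,8,14,16,17}
(Q ∩ R')' ∩ Q' = {1,3,4,5,8,14,16,17}
|(Q ∩ R')' ∩ Q'| = 8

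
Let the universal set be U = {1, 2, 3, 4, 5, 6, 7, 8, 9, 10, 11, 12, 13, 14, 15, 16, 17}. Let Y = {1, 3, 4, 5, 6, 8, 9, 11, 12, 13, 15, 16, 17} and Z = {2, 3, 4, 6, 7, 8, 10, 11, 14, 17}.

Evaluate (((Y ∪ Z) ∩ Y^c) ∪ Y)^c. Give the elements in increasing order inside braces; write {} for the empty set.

Y ∪ Z = {1, 2, 3, 4, 5, 6, 7, 8, 9, 10, 11, 12, 13, 14, 15, 16, 17}
Y^c = {2, 7, 10, 14}
(Y ∪ Z) ∩ Y^c = {2, 7, 10, 14}
((Y ∪ Z) ∩ Y^c) ∪ Y = {1, 2, 3, 4, 5, 6, 7, 8, 9, 10, 11, 12, 13, 14, 15, 16, 17}
(((Y ∪ Z) ∩ Y^c) ∪ Y)^c = {}

{}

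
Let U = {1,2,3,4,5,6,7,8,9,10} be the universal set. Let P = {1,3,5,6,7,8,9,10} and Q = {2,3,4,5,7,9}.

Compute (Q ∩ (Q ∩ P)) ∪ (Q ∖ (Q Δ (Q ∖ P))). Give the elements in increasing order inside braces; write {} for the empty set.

{2,3,4,5,7,9}

Q ∩ P = {3,5,7,9}
Q ∩ (Q ∩ P) = {3,5,7,9}
Q ∖ P = {2,4}
Q Δ (Q ∖ P) = {3,5,7,9}
Q ∖ (Q Δ (Q ∖ P)) = {2,4}
(Q ∩ (Q ∩ P)) ∪ (Q ∖ (Q Δ (Q ∖ P))) = {2,3,4,5,7,9}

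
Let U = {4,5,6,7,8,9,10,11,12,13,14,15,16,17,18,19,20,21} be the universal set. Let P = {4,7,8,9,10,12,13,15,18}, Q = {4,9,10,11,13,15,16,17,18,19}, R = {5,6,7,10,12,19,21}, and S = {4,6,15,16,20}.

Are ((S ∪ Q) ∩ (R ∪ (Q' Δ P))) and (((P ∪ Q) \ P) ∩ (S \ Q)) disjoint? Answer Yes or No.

S ∪ Q = {4,6,9,10,11,13,15,16,17,18,19,20}
Q' = {5,6,7,8,12,14,20,21}
Q' Δ P = {4,5,6,9,10,13,14,15,18,20,21}
R ∪ (Q' Δ P) = {4,5,6,7,9,10,12,13,14,15,18,19,20,21}
(S ∪ Q) ∩ (R ∪ (Q' Δ P)) = {4,6,9,10,13,15,18,19,20}
P ∪ Q = {4,7,8,9,10,11,12,13,15,16,17,18,19}
(P ∪ Q) \ P = {11,16,17,19}
S \ Q = {6,20}
((P ∪ Q) \ P) ∩ (S \ Q) = {}
{4,6,9,10,13,15,18,19,20} and {} share no elements.

Yes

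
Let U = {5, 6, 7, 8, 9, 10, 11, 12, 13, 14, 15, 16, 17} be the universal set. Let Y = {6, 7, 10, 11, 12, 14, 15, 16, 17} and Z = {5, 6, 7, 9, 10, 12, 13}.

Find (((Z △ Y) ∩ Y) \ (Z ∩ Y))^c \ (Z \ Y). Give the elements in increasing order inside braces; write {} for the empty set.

{6, 7, 8, 10, 12}

Z △ Y = {5, 9, 11, 13, 14, 15, 16, 17}
(Z △ Y) ∩ Y = {11, 14, 15, 16, 17}
Z ∩ Y = {6, 7, 10, 12}
((Z △ Y) ∩ Y) \ (Z ∩ Y) = {11, 14, 15, 16, 17}
(((Z △ Y) ∩ Y) \ (Z ∩ Y))^c = {5, 6, 7, 8, 9, 10, 12, 13}
Z \ Y = {5, 9, 13}
(((Z △ Y) ∩ Y) \ (Z ∩ Y))^c \ (Z \ Y) = {6, 7, 8, 10, 12}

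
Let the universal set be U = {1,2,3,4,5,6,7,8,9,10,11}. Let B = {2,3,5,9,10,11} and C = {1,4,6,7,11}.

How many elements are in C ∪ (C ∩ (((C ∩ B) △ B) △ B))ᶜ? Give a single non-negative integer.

11

C ∩ B = {11}
(C ∩ B) △ B = {2,3,5,9,10}
((C ∩ B) △ B) △ B = {11}
C ∩ (((C ∩ B) △ B) △ B) = {11}
(C ∩ (((C ∩ B) △ B) △ B))ᶜ = {1,2,3,4,5,6,7,8,9,10}
C ∪ (C ∩ (((C ∩ B) △ B) △ B))ᶜ = {1,2,3,4,5,6,7,8,9,10,11}
|C ∪ (C ∩ (((C ∩ B) △ B) △ B))ᶜ| = 11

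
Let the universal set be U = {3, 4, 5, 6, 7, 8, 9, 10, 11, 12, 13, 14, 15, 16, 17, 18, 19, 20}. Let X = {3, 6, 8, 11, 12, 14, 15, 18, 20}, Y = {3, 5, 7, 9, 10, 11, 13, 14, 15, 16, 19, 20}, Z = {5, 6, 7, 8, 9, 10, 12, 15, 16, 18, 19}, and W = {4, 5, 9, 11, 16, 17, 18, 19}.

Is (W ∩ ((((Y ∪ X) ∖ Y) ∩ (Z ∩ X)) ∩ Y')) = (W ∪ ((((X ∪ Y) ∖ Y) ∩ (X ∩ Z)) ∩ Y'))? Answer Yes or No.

Y ∪ X = {3, 5, 6, 7, 8, 9, 10, 11, 12, 13, 14, 15, 16, 18, 19, 20}
(Y ∪ X) ∖ Y = {6, 8, 12, 18}
Z ∩ X = {6, 8, 12, 15, 18}
((Y ∪ X) ∖ Y) ∩ (Z ∩ X) = {6, 8, 12, 18}
Y' = {4, 6, 8, 12, 17, 18}
(((Y ∪ X) ∖ Y) ∩ (Z ∩ X)) ∩ Y' = {6, 8, 12, 18}
W ∩ ((((Y ∪ X) ∖ Y) ∩ (Z ∩ X)) ∩ Y') = {18}
X ∪ Y = {3, 5, 6, 7, 8, 9, 10, 11, 12, 13, 14, 15, 16, 18, 19, 20}
(X ∪ Y) ∖ Y = {6, 8, 12, 18}
X ∩ Z = {6, 8, 12, 15, 18}
((X ∪ Y) ∖ Y) ∩ (X ∩ Z) = {6, 8, 12, 18}
(((X ∪ Y) ∖ Y) ∩ (X ∩ Z)) ∩ Y' = {6, 8, 12, 18}
W ∪ ((((X ∪ Y) ∖ Y) ∩ (X ∩ Z)) ∩ Y') = {4, 5, 6, 8, 9, 11, 12, 16, 17, 18, 19}
4 ∈ W ∪ ((((X ∪ Y) ∖ Y) ∩ (X ∩ Z)) ∩ Y') but 4 ∉ W ∩ ((((Y ∪ X) ∖ Y) ∩ (Z ∩ X)) ∩ Y'), so they differ.

No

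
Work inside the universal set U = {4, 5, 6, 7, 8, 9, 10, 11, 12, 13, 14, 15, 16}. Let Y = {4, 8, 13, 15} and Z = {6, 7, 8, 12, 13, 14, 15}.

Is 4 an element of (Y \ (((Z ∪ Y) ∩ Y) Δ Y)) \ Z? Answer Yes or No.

Yes

4 ∉ Z and 4 ∈ Y, so 4 ∈ Z ∪ Y
4 ∈ (Z ∪ Y) and 4 ∈ Y, so 4 ∈ (Z ∪ Y) ∩ Y
4 ∈ ((Z ∪ Y) ∩ Y) and 4 ∈ Y, so 4 ∉ ((Z ∪ Y) ∩ Y) Δ Y
4 ∈ Y and 4 ∉ (((Z ∪ Y) ∩ Y) Δ Y), so 4 ∈ Y \ (((Z ∪ Y) ∩ Y) Δ Y)
4 ∈ (Y \ (((Z ∪ Y) ∩ Y) Δ Y)) and 4 ∉ Z, so 4 ∈ (Y \ (((Z ∪ Y) ∩ Y) Δ Y)) \ Z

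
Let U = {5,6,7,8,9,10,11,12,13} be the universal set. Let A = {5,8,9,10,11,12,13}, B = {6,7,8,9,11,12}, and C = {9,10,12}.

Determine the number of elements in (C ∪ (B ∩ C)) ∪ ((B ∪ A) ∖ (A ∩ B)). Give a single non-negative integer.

B ∩ C = {9,12}
C ∪ (B ∩ C) = {9,10,12}
B ∪ A = {5,6,7,8,9,10,11,12,13}
A ∩ B = {8,9,11,12}
(B ∪ A) ∖ (A ∩ B) = {5,6,7,10,13}
(C ∪ (B ∩ C)) ∪ ((B ∪ A) ∖ (A ∩ B)) = {5,6,7,9,10,12,13}
|(C ∪ (B ∩ C)) ∪ ((B ∪ A) ∖ (A ∩ B))| = 7

7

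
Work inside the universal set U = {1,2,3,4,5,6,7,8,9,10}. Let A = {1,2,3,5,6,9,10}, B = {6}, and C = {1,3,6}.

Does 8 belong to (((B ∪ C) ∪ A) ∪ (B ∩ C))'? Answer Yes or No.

8 ∉ B and 8 ∉ C, so 8 ∉ B ∪ C
8 ∉ (B ∪ C) and 8 ∉ A, so 8 ∉ (B ∪ C) ∪ A
8 ∉ B and 8 ∉ C, so 8 ∉ B ∩ C
8 ∉ ((B ∪ C) ∪ A) and 8 ∉ (B ∩ C), so 8 ∉ ((B ∪ C) ∪ A) ∪ (B ∩ C)
8 ∈ (((B ∪ C) ∪ A) ∪ (B ∩ C))' since 8 ∉ (((B ∪ C) ∪ A) ∪ (B ∩ C))

Yes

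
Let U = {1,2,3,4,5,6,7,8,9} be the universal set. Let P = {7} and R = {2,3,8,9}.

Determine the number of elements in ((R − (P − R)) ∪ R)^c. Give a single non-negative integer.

P − R = {7}
R − (P − R) = {2,3,8,9}
(R − (P − R)) ∪ R = {2,3,8,9}
((R − (P − R)) ∪ R)^c = {1,4,5,6,7}
|((R − (P − R)) ∪ R)^c| = 5

5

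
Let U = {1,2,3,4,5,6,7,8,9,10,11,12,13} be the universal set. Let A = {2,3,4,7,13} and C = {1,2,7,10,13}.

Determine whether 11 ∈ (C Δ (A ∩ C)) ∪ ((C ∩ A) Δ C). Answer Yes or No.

11 ∉ A and 11 ∉ C, so 11 ∉ A ∩ C
11 ∉ C and 11 ∉ (A ∩ C), so 11 ∉ C Δ (A ∩ C)
11 ∉ C and 11 ∉ A, so 11 ∉ C ∩ A
11 ∉ (C ∩ A) and 11 ∉ C, so 11 ∉ (C ∩ A) Δ C
11 ∉ (C Δ (A ∩ C)) and 11 ∉ ((C ∩ A) Δ C), so 11 ∉ (C Δ (A ∩ C)) ∪ ((C ∩ A) Δ C)

No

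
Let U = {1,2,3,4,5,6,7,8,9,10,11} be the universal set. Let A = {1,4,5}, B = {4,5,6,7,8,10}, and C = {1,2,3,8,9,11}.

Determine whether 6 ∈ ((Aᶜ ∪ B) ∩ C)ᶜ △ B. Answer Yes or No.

No

6 ∉ A, so 6 ∈ Aᶜ
6 ∈ Aᶜ and 6 ∈ B, so 6 ∈ Aᶜ ∪ B
6 ∈ (Aᶜ ∪ B) and 6 ∉ C, so 6 ∉ (Aᶜ ∪ B) ∩ C
6 ∈ ((Aᶜ ∪ B) ∩ C)ᶜ since 6 ∉ ((Aᶜ ∪ B) ∩ C)
6 ∈ ((Aᶜ ∪ B) ∩ C)ᶜ and 6 ∈ B, so 6 ∉ ((Aᶜ ∪ B) ∩ C)ᶜ △ B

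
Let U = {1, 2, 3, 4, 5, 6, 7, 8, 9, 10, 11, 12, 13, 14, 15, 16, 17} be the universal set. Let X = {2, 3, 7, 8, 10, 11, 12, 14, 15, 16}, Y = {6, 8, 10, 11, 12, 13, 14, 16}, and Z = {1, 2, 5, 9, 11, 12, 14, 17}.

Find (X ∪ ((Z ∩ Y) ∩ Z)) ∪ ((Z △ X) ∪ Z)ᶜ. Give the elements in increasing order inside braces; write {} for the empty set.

Z ∩ Y = {11, 12, 14}
(Z ∩ Y) ∩ Z = {11, 12, 14}
X ∪ ((Z ∩ Y) ∩ Z) = {2, 3, 7, 8, 10, 11, 12, 14, 15, 16}
Z △ X = {1, 3, 5, 7, 8, 9, 10, 15, 16, 17}
(Z △ X) ∪ Z = {1, 2, 3, 5, 7, 8, 9, 10, 11, 12, 14, 15, 16, 17}
((Z △ X) ∪ Z)ᶜ = {4, 6, 13}
(X ∪ ((Z ∩ Y) ∩ Z)) ∪ ((Z △ X) ∪ Z)ᶜ = {2, 3, 4, 6, 7, 8, 10, 11, 12, 13, 14, 15, 16}

{2, 3, 4, 6, 7, 8, 10, 11, 12, 13, 14, 15, 16}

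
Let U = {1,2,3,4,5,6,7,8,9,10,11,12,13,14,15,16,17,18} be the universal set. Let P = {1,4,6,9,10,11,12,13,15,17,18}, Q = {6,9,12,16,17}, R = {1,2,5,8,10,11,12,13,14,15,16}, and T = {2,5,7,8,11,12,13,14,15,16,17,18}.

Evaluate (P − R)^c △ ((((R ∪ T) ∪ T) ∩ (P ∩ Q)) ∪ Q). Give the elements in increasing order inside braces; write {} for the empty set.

{1,2,3,5,6,7,8,9,10,11,13,14,15,17}

P − R = {4,6,9,17,18}
(P − R)^c = {1,2,3,5,7,8,10,11,12,13,14,15,16}
R ∪ T = {1,2,5,7,8,10,11,12,13,14,15,16,17,18}
(R ∪ T) ∪ T = {1,2,5,7,8,10,11,12,13,14,15,16,17,18}
P ∩ Q = {6,9,12,17}
((R ∪ T) ∪ T) ∩ (P ∩ Q) = {12,17}
(((R ∪ T) ∪ T) ∩ (P ∩ Q)) ∪ Q = {6,9,12,16,17}
(P − R)^c △ ((((R ∪ T) ∪ T) ∩ (P ∩ Q)) ∪ Q) = {1,2,3,5,6,7,8,9,10,11,13,14,15,17}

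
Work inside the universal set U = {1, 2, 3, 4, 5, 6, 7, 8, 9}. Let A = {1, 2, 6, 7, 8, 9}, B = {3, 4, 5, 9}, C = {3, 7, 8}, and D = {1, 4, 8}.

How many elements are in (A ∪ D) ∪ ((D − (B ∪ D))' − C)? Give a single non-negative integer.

8

A ∪ D = {1, 2, 4, 6, 7, 8, 9}
B ∪ D = {1, 3, 4, 5, 8, 9}
D − (B ∪ D) = {}
(D − (B ∪ D))' = {1, 2, 3, 4, 5, 6, 7, 8, 9}
(D − (B ∪ D))' − C = {1, 2, 4, 5, 6, 9}
(A ∪ D) ∪ ((D − (B ∪ D))' − C) = {1, 2, 4, 5, 6, 7, 8, 9}
|(A ∪ D) ∪ ((D − (B ∪ D))' − C)| = 8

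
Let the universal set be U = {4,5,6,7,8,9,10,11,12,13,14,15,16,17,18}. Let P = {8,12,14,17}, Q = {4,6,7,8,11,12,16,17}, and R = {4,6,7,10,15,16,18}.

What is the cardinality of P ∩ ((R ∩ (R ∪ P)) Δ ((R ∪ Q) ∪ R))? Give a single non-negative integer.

3

R ∪ P = {4,6,7,8,10,12,14,15,16,17,18}
R ∩ (R ∪ P) = {4,6,7,10,15,16,18}
R ∪ Q = {4,6,7,8,10,11,12,15,16,17,18}
(R ∪ Q) ∪ R = {4,6,7,8,10,11,12,15,16,17,18}
(R ∩ (R ∪ P)) Δ ((R ∪ Q) ∪ R) = {8,11,12,17}
P ∩ ((R ∩ (R ∪ P)) Δ ((R ∪ Q) ∪ R)) = {8,12,17}
|P ∩ ((R ∩ (R ∪ P)) Δ ((R ∪ Q) ∪ R))| = 3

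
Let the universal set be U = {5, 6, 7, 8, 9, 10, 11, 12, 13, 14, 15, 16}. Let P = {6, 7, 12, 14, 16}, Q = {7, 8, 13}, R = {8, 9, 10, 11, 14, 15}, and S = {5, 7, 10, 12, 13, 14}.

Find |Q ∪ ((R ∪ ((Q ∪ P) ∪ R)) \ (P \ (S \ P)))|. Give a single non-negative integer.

Q ∪ P = {6, 7, 8, 12, 13, 14, 16}
(Q ∪ P) ∪ R = {6, 7, 8, 9, 10, 11, 12, 13, 14, 15, 16}
R ∪ ((Q ∪ P) ∪ R) = {6, 7, 8, 9, 10, 11, 12, 13, 14, 15, 16}
S \ P = {5, 10, 13}
P \ (S \ P) = {6, 7, 12, 14, 16}
(R ∪ ((Q ∪ P) ∪ R)) \ (P \ (S \ P)) = {8, 9, 10, 11, 13, 15}
Q ∪ ((R ∪ ((Q ∪ P) ∪ R)) \ (P \ (S \ P))) = {7, 8, 9, 10, 11, 13, 15}
|Q ∪ ((R ∪ ((Q ∪ P) ∪ R)) \ (P \ (S \ P)))| = 7

7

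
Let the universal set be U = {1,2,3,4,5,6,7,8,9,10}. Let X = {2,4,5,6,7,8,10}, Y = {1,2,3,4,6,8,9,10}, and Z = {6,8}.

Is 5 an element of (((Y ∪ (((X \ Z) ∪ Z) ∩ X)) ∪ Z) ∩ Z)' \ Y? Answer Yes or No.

5 ∈ X and 5 ∉ Z, so 5 ∈ X \ Z
5 ∈ (X \ Z) and 5 ∉ Z, so 5 ∈ (X \ Z) ∪ Z
5 ∈ ((X \ Z) ∪ Z) and 5 ∈ X, so 5 ∈ ((X \ Z) ∪ Z) ∩ X
5 ∉ Y and 5 ∈ (((X \ Z) ∪ Z) ∩ X), so 5 ∈ Y ∪ (((X \ Z) ∪ Z) ∩ X)
5 ∈ (Y ∪ (((X \ Z) ∪ Z) ∩ X)) and 5 ∉ Z, so 5 ∈ (Y ∪ (((X \ Z) ∪ Z) ∩ X)) ∪ Z
5 ∈ ((Y ∪ (((X \ Z) ∪ Z) ∩ X)) ∪ Z) and 5 ∉ Z, so 5 ∉ ((Y ∪ (((X \ Z) ∪ Z) ∩ X)) ∪ Z) ∩ Z
5 ∈ (((Y ∪ (((X \ Z) ∪ Z) ∩ X)) ∪ Z) ∩ Z)' since 5 ∉ (((Y ∪ (((X \ Z) ∪ Z) ∩ X)) ∪ Z) ∩ Z)
5 ∈ (((Y ∪ (((X \ Z) ∪ Z) ∩ X)) ∪ Z) ∩ Z)' and 5 ∉ Y, so 5 ∈ (((Y ∪ (((X \ Z) ∪ Z) ∩ X)) ∪ Z) ∩ Z)' \ Y

Yes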